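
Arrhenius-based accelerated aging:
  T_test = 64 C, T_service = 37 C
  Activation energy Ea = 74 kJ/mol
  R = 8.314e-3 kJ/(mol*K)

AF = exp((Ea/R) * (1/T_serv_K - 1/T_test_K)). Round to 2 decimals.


T_test_K = 337.15, T_serv_K = 310.15
AF = exp((74/8.314e-3) * (1/310.15 - 1/337.15))
= 9.96

9.96


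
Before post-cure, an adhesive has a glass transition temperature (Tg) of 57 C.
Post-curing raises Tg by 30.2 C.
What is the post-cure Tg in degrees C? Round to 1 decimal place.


Tg_post = Tg_base + delta_Tg
= 57 + 30.2
= 87.2 C

87.2


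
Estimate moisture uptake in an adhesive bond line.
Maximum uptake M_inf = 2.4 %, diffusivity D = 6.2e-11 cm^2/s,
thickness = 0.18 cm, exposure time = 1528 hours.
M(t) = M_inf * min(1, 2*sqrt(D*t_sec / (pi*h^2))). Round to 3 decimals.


Convert time: 1528 h = 5500800 s
ratio = min(1, 2*sqrt(6.2e-11*5500800/(pi*0.18^2)))
= 0.115769
M(t) = 2.4 * 0.115769 = 0.278%

0.278


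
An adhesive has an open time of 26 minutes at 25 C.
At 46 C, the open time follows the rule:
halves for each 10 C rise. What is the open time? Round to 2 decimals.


Factor = 2^((46-25)/10) = 4.2871
Open time = 26 / 4.2871 = 6.06 min

6.06


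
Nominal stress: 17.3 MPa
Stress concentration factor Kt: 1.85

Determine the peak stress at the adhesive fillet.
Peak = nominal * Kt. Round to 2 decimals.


Peak stress = 17.3 * 1.85
= 32.01 MPa

32.01


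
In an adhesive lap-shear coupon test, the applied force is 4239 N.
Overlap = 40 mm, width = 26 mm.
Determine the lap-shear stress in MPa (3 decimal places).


stress = F / (overlap * width)
= 4239 / (40 * 26)
= 4.076 MPa

4.076


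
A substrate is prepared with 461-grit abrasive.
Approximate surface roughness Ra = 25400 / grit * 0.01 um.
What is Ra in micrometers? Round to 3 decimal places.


Ra = 25400 / 461 * 0.01 = 0.551 um

0.551


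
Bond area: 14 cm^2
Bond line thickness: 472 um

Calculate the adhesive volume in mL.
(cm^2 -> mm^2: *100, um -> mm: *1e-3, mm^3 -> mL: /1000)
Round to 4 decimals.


V = 14*100 * 472*1e-3 / 1000
= 0.6608 mL

0.6608


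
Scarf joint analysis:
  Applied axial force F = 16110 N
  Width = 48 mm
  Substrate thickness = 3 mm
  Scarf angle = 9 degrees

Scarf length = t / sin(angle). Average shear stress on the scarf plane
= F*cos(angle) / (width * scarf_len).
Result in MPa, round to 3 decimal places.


Scarf length = 3 / sin(9 deg) = 19.1774 mm
cos(9 deg) = 0.987688
Shear = 16110 * 0.987688 / (48 * 19.1774)
= 17.286 MPa

17.286


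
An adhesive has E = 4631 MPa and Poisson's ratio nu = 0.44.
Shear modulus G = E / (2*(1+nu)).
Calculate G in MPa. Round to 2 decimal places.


G = 4631 / (2*(1+0.44))
= 4631 / 2.88
= 1607.99 MPa

1607.99


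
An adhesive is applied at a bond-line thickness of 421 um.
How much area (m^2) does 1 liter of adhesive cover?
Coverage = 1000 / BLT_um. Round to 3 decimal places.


Coverage = 1000 / 421 = 2.375 m^2

2.375


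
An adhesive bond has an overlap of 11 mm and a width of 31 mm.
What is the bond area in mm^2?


Bond area = overlap * width
= 11 * 31
= 341 mm^2

341


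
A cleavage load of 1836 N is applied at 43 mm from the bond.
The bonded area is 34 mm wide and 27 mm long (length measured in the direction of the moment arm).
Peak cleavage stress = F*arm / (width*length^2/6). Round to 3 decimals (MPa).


Moment = 1836 * 43 = 78948 N*mm
Section modulus = 34 * 729 / 6 = 24786 / 6 mm^3
Stress = 78948 / (24786 / 6) = 473688 / 24786
= 19.111 MPa

19.111


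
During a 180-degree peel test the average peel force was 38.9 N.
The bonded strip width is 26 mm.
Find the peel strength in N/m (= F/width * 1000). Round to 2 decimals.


Peel strength = F/width * 1000
= 38.9 / 26 * 1000
= 1496.15 N/m

1496.15


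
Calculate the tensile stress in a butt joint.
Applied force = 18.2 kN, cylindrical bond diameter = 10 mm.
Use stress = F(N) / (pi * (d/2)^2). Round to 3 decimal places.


A = pi * 5.0^2 = 78.5398 mm^2
sigma = 18200.0 / 78.5398 = 231.730 MPa

231.730


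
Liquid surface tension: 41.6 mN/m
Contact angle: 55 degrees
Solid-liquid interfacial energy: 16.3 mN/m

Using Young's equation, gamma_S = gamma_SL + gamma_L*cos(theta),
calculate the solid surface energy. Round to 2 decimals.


gamma_S = 16.3 + 41.6 * cos(55)
= 40.16 mN/m

40.16


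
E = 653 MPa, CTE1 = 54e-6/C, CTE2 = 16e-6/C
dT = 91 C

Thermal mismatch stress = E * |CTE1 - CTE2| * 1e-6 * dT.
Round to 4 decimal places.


= 653 * 38e-6 * 91
= 2.2581 MPa

2.2581


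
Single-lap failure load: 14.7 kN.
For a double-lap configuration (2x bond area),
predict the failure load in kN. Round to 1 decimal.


Failure load = 14.7 * 2 = 29.4 kN

29.4


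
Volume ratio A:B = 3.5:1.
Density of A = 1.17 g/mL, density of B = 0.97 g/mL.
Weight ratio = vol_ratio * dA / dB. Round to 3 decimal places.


Wt ratio = 3.5 * 1.17 / 0.97
= 4.222

4.222


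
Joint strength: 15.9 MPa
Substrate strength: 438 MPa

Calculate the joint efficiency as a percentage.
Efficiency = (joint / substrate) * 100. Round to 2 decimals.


Efficiency = (15.9 / 438) * 100 = 3.63%

3.63


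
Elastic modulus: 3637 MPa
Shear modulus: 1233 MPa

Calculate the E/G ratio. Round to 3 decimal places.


E / G = 3637 / 1233 = 2.950

2.950


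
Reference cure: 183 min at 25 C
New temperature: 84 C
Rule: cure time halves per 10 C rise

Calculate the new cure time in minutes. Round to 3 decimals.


factor = 2^((84-25)/10) = 59.7141
t_new = 183 / 59.7141 = 3.065 min

3.065


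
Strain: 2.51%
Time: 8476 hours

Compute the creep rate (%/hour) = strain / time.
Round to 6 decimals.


Creep rate = 2.51 / 8476
= 0.000296 %/h

0.000296


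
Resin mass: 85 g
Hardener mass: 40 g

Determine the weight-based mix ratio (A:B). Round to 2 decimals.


Ratio = 85 / 40 = 2.13

2.13


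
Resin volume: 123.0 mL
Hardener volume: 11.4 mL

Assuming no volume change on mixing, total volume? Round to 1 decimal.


V_total = 123.0 + 11.4 = 134.4 mL

134.4


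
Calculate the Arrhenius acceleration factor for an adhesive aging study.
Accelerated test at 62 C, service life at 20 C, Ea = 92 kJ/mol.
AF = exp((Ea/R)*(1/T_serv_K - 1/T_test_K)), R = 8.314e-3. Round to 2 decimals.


T_test = 335.15 K, T_serv = 293.15 K
Ea/R = 92 / 0.008314 = 11065.67
AF = exp(11065.67 * (1/293.15 - 1/335.15))
= 113.34

113.34


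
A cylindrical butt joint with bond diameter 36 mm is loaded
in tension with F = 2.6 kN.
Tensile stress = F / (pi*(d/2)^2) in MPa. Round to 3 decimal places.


Area = pi * (36/2)^2 = 1017.8760 mm^2
Stress = 2.6*1000 / 1017.8760
= 2.554 MPa

2.554


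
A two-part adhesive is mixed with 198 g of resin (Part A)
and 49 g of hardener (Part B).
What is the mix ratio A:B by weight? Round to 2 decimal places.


Mix ratio = mass_A / mass_B
= 198 / 49
= 4.04

4.04


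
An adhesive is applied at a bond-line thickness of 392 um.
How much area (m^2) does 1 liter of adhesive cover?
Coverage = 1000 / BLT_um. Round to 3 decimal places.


Coverage = 1000 / 392 = 2.551 m^2

2.551


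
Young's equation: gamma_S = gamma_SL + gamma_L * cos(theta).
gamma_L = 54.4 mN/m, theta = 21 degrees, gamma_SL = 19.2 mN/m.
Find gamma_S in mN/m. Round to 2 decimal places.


cos(21 deg) = 0.933580
gamma_S = 19.2 + 54.4 * 0.933580
= 69.99 mN/m

69.99


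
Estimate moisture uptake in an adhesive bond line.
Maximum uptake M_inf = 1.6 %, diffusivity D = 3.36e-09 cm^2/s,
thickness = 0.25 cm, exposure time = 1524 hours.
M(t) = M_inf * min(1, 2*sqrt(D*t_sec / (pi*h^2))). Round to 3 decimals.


Convert time: 1524 h = 5486400 s
ratio = min(1, 2*sqrt(3.36e-09*5486400/(pi*0.25^2)))
= 0.612814
M(t) = 1.6 * 0.612814 = 0.981%

0.981


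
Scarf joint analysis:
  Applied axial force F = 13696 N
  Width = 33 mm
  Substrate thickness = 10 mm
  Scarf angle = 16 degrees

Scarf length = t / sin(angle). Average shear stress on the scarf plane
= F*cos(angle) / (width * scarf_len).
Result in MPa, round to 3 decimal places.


Scarf length = 10 / sin(16 deg) = 36.2796 mm
cos(16 deg) = 0.961262
Shear = 13696 * 0.961262 / (33 * 36.2796)
= 10.997 MPa

10.997


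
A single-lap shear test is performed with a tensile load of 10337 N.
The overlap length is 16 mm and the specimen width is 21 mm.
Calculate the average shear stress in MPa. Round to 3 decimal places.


Shear stress = F / (overlap * width)
= 10337 / (16 * 21)
= 10337 / 336
= 30.765 MPa

30.765


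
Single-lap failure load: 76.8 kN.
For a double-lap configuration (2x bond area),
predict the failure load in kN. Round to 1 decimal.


Failure load = 76.8 * 2 = 153.6 kN

153.6


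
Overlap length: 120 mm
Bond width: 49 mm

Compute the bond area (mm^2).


Bond area = 120 * 49 = 5880 mm^2

5880


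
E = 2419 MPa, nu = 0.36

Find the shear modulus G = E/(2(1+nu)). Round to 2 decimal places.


G = 2419 / (2 * 1.36)
= 889.34 MPa

889.34


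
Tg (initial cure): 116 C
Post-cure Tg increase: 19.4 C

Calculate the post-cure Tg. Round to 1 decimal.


Post-cure Tg = 116 + 19.4 = 135.4 C

135.4


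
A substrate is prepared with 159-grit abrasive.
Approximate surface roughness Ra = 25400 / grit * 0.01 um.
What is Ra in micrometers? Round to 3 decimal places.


Ra = 25400 / 159 * 0.01 = 1.597 um

1.597


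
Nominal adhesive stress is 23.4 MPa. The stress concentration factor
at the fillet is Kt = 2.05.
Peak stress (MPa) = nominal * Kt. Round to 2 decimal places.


Peak = 23.4 * 2.05 = 47.97 MPa

47.97


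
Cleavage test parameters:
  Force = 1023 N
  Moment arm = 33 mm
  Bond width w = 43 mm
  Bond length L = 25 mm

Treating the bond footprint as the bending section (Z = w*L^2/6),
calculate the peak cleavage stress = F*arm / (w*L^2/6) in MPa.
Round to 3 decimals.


M = 1023 * 33 = 33759 N*mm
Z = 43 * 25^2 / 6 = 26875 / 6 mm^3
sigma = M / Z = 6 * 33759 / 26875 = 202554 / 26875
= 7.537 MPa

7.537


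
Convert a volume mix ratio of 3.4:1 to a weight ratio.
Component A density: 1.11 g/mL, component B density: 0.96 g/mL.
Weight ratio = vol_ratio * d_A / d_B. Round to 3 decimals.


= 3.4 * 1.11 / 0.96 = 3.931

3.931


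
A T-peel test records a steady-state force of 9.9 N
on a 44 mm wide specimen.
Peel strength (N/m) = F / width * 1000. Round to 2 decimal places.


Peel strength = 9.9 / 44 * 1000
= 225.00 N/m

225.00


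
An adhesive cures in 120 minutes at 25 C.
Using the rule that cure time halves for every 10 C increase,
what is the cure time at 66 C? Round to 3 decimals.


Factor = 2^((66 - 25) / 10) = 17.1484
Cure time = 120 / 17.1484
= 6.998 minutes

6.998


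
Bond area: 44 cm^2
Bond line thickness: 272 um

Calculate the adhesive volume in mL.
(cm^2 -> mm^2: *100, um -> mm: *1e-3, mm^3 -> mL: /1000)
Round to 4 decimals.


V = 44*100 * 272*1e-3 / 1000
= 1.1968 mL

1.1968


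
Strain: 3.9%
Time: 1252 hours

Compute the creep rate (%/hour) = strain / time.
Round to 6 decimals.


Creep rate = 3.9 / 1252
= 0.003115 %/h

0.003115


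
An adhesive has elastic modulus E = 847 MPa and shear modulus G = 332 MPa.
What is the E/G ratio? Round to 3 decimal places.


E/G = 847 / 332 = 2.551

2.551


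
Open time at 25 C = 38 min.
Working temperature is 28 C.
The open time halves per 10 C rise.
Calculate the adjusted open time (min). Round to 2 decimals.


factor = 2^((28 - 25) / 10) = 1.2311
ot = 38 / 1.2311 = 30.87 min

30.87


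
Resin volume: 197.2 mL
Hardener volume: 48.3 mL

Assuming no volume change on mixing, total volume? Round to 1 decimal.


V_total = 197.2 + 48.3 = 245.5 mL

245.5


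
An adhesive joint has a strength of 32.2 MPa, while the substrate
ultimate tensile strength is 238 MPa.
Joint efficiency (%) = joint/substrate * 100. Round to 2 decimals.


Efficiency = 32.2 / 238 * 100
= 13.53%

13.53


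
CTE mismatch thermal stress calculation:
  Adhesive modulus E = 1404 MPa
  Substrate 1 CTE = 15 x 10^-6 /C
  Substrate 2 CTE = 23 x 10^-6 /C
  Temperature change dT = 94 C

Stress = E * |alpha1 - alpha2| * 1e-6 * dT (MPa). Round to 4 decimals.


delta_alpha = |15 - 23| = 8 x 10^-6/C
Stress = 1404 * 8e-6 * 94
= 1.0558 MPa

1.0558


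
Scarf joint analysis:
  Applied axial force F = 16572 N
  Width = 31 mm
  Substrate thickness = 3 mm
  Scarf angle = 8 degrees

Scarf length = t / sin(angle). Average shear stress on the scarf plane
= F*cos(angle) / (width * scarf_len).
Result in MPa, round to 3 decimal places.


Scarf length = 3 / sin(8 deg) = 21.5559 mm
cos(8 deg) = 0.990268
Shear = 16572 * 0.990268 / (31 * 21.5559)
= 24.558 MPa

24.558


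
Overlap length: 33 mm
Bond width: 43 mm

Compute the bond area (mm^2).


Bond area = 33 * 43 = 1419 mm^2

1419


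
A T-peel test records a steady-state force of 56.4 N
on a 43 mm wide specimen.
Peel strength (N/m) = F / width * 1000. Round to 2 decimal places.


Peel strength = 56.4 / 43 * 1000
= 1311.63 N/m

1311.63


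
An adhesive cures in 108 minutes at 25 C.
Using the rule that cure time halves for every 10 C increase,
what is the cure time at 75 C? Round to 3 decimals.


Factor = 2^((75 - 25) / 10) = 32.0000
Cure time = 108 / 32.0000
= 3.375 minutes

3.375


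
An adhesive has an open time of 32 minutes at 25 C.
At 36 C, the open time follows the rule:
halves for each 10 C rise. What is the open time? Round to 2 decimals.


Factor = 2^((36-25)/10) = 2.1435
Open time = 32 / 2.1435 = 14.93 min

14.93


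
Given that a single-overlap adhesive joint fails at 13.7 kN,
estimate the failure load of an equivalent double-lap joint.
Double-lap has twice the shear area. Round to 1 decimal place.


Double-lap factor = 2
Expected load = 13.7 * 2 = 27.4 kN

27.4


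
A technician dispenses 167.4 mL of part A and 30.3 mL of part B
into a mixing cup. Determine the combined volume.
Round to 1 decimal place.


Combined volume = 167.4 + 30.3
= 197.7 mL

197.7


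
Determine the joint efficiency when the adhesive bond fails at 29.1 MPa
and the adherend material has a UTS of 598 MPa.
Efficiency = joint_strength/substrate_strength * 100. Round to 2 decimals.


Joint efficiency = 29.1 / 598 * 100
= 4.87%

4.87


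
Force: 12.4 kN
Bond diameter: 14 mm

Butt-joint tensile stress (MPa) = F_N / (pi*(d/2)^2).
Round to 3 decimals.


F_N = 12.4 * 1000 = 12400.0 N
A = pi*(7.0)^2 = 153.9380 mm^2
stress = 12400.0 / 153.9380 = 80.552 MPa

80.552


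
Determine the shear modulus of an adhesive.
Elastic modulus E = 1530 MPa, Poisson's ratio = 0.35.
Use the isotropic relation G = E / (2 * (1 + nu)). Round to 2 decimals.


G = 1530 / (2*(1+0.35)) = 1530 / 2.70
= 566.67 MPa

566.67


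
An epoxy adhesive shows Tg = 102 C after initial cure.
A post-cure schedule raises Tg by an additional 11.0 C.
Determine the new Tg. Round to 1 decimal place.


New Tg = 102 + 11.0
= 113.0 C

113.0


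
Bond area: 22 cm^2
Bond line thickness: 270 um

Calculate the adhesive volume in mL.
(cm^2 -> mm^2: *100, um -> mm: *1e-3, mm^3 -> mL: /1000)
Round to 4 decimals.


V = 22*100 * 270*1e-3 / 1000
= 0.5940 mL

0.5940


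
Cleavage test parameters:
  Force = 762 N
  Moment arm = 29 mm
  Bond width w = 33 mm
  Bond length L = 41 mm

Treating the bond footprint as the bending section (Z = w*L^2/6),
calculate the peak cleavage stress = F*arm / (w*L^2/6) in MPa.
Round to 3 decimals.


M = 762 * 29 = 22098 N*mm
Z = 33 * 41^2 / 6 = 55473 / 6 mm^3
sigma = M / Z = 6 * 22098 / 55473 = 132588 / 55473
= 2.390 MPa

2.390


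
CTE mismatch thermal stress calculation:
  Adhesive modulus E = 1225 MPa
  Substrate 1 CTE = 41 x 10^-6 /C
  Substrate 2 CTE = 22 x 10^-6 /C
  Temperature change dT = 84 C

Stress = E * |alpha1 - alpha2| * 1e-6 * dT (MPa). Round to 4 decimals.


delta_alpha = |41 - 22| = 19 x 10^-6/C
Stress = 1225 * 19e-6 * 84
= 1.9551 MPa

1.9551


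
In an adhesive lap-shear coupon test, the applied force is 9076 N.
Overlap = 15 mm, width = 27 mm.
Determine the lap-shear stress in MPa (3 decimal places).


stress = F / (overlap * width)
= 9076 / (15 * 27)
= 22.410 MPa

22.410


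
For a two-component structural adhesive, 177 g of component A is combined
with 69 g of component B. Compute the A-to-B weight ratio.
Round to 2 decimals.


Weight ratio A:B = 177 / 69
= 2.57

2.57


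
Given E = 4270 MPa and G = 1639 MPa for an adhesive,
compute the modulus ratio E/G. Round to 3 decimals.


E/G ratio = 4270 / 1639 = 2.605

2.605


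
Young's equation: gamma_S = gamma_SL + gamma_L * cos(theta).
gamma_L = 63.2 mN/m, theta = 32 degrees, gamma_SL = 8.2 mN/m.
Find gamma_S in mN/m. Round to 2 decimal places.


cos(32 deg) = 0.848048
gamma_S = 8.2 + 63.2 * 0.848048
= 61.80 mN/m

61.80


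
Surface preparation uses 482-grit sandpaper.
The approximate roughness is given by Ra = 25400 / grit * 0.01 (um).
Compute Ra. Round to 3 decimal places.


Ra = 25400 / 482 * 0.01
= 254 / 482
= 0.527 um

0.527


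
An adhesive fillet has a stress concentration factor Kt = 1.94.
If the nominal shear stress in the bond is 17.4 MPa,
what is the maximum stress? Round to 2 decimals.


Max stress = 17.4 * 1.94 = 33.76 MPa

33.76


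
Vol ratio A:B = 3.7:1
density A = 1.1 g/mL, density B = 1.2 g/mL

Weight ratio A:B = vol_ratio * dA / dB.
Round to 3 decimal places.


Weight ratio = 3.7 * 1.1 / 1.2
= 3.392

3.392


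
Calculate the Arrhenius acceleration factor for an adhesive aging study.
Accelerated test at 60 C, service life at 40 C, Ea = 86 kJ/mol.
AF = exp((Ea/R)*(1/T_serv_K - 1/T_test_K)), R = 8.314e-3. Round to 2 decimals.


T_test = 333.15 K, T_serv = 313.15 K
Ea/R = 86 / 0.008314 = 10344.00
AF = exp(10344.00 * (1/313.15 - 1/333.15))
= 7.26

7.26


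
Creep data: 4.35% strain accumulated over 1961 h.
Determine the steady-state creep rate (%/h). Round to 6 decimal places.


Rate = 4.35 / 1961 = 0.002218 %/h

0.002218


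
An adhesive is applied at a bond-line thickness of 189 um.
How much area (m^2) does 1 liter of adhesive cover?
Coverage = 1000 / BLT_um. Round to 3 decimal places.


Coverage = 1000 / 189 = 5.291 m^2

5.291


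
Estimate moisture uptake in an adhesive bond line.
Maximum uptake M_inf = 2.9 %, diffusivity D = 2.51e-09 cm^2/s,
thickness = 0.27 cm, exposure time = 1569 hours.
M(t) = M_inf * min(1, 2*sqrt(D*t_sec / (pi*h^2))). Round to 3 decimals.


Convert time: 1569 h = 5648400 s
ratio = min(1, 2*sqrt(2.51e-09*5648400/(pi*0.27^2)))
= 0.497612
M(t) = 2.9 * 0.497612 = 1.443%

1.443


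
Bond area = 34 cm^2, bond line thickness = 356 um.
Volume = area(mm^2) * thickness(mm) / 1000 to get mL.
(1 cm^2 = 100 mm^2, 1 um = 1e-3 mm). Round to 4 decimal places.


area_mm2 = 34 * 100 = 3400
blt_mm = 356 * 1e-3 = 0.356
vol_mm3 = 3400 * 0.356 = 1210.4
vol_mL = 1210.4 / 1000 = 1.2104 mL

1.2104


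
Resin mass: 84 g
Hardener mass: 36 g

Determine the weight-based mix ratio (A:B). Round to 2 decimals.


Ratio = 84 / 36 = 2.33

2.33


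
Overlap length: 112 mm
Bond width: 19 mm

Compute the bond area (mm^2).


Bond area = 112 * 19 = 2128 mm^2

2128


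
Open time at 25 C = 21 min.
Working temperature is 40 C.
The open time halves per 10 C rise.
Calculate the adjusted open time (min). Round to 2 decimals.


factor = 2^((40 - 25) / 10) = 2.8284
ot = 21 / 2.8284 = 7.42 min

7.42


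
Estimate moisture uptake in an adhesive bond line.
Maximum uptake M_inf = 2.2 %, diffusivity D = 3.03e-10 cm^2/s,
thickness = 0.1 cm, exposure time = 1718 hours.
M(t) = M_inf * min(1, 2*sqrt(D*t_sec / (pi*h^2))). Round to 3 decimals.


Convert time: 1718 h = 6184800 s
ratio = min(1, 2*sqrt(3.03e-10*6184800/(pi*0.1^2)))
= 0.488471
M(t) = 2.2 * 0.488471 = 1.075%

1.075


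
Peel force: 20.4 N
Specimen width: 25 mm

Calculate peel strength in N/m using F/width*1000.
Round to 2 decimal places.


Peel strength = 20.4 / 25 * 1000 = 816.00 N/m

816.00


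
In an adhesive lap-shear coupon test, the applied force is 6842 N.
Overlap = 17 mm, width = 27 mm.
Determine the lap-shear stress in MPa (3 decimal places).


stress = F / (overlap * width)
= 6842 / (17 * 27)
= 14.906 MPa

14.906


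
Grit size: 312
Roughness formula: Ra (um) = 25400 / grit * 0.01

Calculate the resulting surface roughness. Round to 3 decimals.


Ra = 25400 / 312 * 0.01
= 0.814 um

0.814


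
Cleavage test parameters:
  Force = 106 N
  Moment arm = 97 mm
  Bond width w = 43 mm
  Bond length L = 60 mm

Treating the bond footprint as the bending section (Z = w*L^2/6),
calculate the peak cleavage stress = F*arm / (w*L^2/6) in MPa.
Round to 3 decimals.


M = 106 * 97 = 10282 N*mm
Z = 43 * 60^2 / 6 = 154800 / 6 mm^3
sigma = M / Z = 6 * 10282 / 154800 = 61692 / 154800
= 0.399 MPa

0.399


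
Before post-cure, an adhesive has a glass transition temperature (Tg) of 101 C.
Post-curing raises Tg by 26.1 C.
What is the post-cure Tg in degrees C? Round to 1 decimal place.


Tg_post = Tg_base + delta_Tg
= 101 + 26.1
= 127.1 C

127.1


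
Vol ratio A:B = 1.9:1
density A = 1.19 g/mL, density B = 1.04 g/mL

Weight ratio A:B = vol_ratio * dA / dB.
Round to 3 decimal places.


Weight ratio = 1.9 * 1.19 / 1.04
= 2.174

2.174


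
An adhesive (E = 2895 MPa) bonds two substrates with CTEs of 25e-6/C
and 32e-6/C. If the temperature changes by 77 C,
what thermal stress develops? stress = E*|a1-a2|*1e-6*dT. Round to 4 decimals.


Stress = 2895 * |25 - 32| * 1e-6 * 77
= 1.5604 MPa

1.5604


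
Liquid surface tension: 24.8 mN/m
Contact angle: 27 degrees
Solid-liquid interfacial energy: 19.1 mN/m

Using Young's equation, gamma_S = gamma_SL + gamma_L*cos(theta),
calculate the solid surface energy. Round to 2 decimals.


gamma_S = 19.1 + 24.8 * cos(27)
= 41.20 mN/m

41.20


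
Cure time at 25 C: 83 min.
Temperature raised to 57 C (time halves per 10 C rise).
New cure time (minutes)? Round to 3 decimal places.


Acceleration factor = 2^(32/10) = 9.1896
New time = 83 / 9.1896 = 9.032 min

9.032


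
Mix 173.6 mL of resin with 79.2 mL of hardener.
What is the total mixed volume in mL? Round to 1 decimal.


Total = 173.6 + 79.2 = 252.8 mL

252.8


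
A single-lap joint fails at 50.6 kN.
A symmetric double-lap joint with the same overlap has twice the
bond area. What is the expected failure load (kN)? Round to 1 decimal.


Double-lap load = 2 * 50.6 = 101.2 kN

101.2


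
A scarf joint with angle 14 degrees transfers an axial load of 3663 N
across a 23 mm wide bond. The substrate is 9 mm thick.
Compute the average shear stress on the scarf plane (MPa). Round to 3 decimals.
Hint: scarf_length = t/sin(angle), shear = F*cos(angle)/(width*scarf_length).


scarf_length = 9 / sin(14 deg) = 37.2021 mm
cos(14 deg) = 0.970296
shear stress = 3663 * 0.970296 / (23 * 37.2021)
= 4.154 MPa

4.154


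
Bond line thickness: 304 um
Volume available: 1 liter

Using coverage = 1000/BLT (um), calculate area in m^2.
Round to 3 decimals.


1 L = 1e6 mm^3, thickness = 304 um = 0.304 mm
Area = 1e6 / 0.304 mm^2 = (1e6 / 0.304) / 1e6 m^2 = 1000 / 304 m^2
= 3.289 m^2

3.289


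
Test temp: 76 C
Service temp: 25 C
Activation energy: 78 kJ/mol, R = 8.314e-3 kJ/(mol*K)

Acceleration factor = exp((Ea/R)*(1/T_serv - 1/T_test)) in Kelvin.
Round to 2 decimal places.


AF = exp((78/0.008314)*(1/298.15 - 1/349.15))
= 99.12

99.12


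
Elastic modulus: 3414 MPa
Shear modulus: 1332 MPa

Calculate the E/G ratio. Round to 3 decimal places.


E / G = 3414 / 1332 = 2.563

2.563


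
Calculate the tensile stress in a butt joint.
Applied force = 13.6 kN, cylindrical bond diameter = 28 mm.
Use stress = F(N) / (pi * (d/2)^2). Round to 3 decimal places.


A = pi * 14.0^2 = 615.7522 mm^2
sigma = 13600.0 / 615.7522 = 22.087 MPa

22.087


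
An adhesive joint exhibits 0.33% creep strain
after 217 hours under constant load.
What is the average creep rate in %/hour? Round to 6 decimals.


Creep rate = strain / time
= 0.33 / 217
= 0.001521 %/h

0.001521


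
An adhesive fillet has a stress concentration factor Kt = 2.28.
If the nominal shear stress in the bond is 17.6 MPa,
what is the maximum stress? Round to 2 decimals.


Max stress = 17.6 * 2.28 = 40.13 MPa

40.13


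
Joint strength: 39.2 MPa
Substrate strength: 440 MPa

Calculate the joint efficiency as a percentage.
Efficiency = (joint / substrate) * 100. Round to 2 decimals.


Efficiency = (39.2 / 440) * 100 = 8.91%

8.91


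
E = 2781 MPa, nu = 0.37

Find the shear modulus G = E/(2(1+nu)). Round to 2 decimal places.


G = 2781 / (2 * 1.37)
= 1014.96 MPa

1014.96


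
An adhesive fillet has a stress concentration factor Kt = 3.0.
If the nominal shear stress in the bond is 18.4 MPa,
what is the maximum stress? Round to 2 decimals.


Max stress = 18.4 * 3.0 = 55.20 MPa

55.20


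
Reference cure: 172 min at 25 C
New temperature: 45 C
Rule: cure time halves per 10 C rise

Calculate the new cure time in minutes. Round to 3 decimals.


factor = 2^((45-25)/10) = 4.0000
t_new = 172 / 4.0000 = 43.000 min

43.000


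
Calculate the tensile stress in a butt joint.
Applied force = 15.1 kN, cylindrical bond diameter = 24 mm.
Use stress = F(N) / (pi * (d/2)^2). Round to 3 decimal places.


A = pi * 12.0^2 = 452.3893 mm^2
sigma = 15100.0 / 452.3893 = 33.378 MPa

33.378


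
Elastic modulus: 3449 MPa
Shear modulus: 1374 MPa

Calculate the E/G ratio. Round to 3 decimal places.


E / G = 3449 / 1374 = 2.510

2.510


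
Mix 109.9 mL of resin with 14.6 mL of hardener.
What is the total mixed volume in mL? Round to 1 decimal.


Total = 109.9 + 14.6 = 124.5 mL

124.5


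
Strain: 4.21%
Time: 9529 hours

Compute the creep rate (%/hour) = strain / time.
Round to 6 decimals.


Creep rate = 4.21 / 9529
= 0.000442 %/h

0.000442


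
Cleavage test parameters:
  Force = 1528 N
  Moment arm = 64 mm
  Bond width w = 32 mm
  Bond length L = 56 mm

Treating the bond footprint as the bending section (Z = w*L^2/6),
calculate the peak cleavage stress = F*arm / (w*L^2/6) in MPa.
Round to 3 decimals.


M = 1528 * 64 = 97792 N*mm
Z = 32 * 56^2 / 6 = 100352 / 6 mm^3
sigma = M / Z = 6 * 97792 / 100352 = 586752 / 100352
= 5.847 MPa

5.847


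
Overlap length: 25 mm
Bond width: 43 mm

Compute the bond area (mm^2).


Bond area = 25 * 43 = 1075 mm^2

1075


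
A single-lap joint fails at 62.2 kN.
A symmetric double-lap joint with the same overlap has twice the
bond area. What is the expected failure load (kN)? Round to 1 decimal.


Double-lap load = 2 * 62.2 = 124.4 kN

124.4


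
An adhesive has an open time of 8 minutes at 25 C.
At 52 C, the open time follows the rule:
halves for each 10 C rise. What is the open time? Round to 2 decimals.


Factor = 2^((52-25)/10) = 6.4980
Open time = 8 / 6.4980 = 1.23 min

1.23


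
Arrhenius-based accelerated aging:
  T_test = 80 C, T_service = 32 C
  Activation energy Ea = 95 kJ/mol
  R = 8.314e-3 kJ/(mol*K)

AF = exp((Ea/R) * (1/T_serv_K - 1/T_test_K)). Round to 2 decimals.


T_test_K = 353.15, T_serv_K = 305.15
AF = exp((95/8.314e-3) * (1/305.15 - 1/353.15))
= 162.32

162.32


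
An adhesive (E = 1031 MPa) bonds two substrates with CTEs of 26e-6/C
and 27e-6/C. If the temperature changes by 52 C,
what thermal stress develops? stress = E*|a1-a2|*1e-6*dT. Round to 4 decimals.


Stress = 1031 * |26 - 27| * 1e-6 * 52
= 0.0536 MPa

0.0536


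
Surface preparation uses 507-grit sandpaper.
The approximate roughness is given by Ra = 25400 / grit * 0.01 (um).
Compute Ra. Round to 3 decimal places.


Ra = 25400 / 507 * 0.01
= 254 / 507
= 0.501 um

0.501


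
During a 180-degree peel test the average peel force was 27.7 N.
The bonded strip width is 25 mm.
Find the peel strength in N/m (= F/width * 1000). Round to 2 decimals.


Peel strength = F/width * 1000
= 27.7 / 25 * 1000
= 1108.00 N/m

1108.00


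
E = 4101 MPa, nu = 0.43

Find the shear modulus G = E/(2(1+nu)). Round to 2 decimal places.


G = 4101 / (2 * 1.43)
= 1433.92 MPa

1433.92


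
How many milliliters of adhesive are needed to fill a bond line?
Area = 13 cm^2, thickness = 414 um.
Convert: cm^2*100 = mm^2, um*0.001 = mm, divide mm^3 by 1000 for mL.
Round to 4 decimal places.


= (13 * 100) * (414 * 0.001) / 1000
= 0.5382 mL

0.5382


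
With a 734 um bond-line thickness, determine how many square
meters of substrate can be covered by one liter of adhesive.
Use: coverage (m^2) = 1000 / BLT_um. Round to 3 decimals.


Coverage = 1000 / 734 = 1.362 m^2

1.362


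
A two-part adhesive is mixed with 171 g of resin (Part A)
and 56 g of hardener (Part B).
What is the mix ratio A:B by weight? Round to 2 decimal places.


Mix ratio = mass_A / mass_B
= 171 / 56
= 3.05

3.05


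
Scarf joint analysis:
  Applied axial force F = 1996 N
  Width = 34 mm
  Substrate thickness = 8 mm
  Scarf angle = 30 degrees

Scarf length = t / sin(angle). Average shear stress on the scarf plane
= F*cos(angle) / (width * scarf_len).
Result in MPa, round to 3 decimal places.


Scarf length = 8 / sin(30 deg) = 16.0000 mm
cos(30 deg) = 0.866025
Shear = 1996 * 0.866025 / (34 * 16.0000)
= 3.178 MPa

3.178


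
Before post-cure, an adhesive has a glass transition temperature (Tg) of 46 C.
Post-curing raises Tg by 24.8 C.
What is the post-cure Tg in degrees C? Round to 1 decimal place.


Tg_post = Tg_base + delta_Tg
= 46 + 24.8
= 70.8 C

70.8


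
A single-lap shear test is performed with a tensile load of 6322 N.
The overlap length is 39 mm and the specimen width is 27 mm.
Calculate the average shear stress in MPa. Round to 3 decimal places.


Shear stress = F / (overlap * width)
= 6322 / (39 * 27)
= 6322 / 1053
= 6.004 MPa

6.004


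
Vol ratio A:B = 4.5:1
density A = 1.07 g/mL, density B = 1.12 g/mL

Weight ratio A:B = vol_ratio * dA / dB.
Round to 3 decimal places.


Weight ratio = 4.5 * 1.07 / 1.12
= 4.299

4.299


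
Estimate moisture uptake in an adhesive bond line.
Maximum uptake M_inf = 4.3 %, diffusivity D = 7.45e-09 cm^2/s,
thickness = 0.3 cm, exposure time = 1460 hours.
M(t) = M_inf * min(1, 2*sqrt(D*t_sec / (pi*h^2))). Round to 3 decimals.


Convert time: 1460 h = 5256000 s
ratio = min(1, 2*sqrt(7.45e-09*5256000/(pi*0.3^2)))
= 0.744286
M(t) = 4.3 * 0.744286 = 3.200%

3.200


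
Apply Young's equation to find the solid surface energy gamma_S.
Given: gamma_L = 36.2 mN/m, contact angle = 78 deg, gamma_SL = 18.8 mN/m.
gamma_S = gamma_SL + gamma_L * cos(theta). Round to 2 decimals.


theta_rad = 78 * pi/180 = 1.361357
gamma_S = 18.8 + 36.2 * cos(1.361357)
= 26.33 mN/m

26.33


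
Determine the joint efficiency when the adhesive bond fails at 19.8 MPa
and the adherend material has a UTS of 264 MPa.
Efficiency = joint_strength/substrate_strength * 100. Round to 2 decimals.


Joint efficiency = 19.8 / 264 * 100
= 7.50%

7.50


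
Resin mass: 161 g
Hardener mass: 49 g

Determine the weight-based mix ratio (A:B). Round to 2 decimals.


Ratio = 161 / 49 = 3.29

3.29


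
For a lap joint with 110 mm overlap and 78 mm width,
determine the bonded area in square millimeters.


Area = 110 * 78 = 8580 mm^2

8580


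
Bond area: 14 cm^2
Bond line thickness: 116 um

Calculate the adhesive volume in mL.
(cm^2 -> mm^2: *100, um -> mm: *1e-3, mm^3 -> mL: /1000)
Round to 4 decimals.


V = 14*100 * 116*1e-3 / 1000
= 0.1624 mL

0.1624


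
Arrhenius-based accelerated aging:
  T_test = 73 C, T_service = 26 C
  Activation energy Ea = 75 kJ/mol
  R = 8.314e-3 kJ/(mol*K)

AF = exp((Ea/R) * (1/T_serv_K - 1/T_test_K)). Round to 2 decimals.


T_test_K = 346.15, T_serv_K = 299.15
AF = exp((75/8.314e-3) * (1/299.15 - 1/346.15))
= 60.01

60.01


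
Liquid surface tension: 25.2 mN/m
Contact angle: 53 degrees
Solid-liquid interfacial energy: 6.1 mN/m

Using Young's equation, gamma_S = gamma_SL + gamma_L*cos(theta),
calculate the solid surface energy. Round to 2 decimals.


gamma_S = 6.1 + 25.2 * cos(53)
= 21.27 mN/m

21.27


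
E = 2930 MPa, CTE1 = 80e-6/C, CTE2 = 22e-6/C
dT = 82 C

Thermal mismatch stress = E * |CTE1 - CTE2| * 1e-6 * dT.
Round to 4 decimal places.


= 2930 * 58e-6 * 82
= 13.9351 MPa

13.9351


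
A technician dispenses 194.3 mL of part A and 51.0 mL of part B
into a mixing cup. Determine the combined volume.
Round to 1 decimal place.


Combined volume = 194.3 + 51.0
= 245.3 mL

245.3


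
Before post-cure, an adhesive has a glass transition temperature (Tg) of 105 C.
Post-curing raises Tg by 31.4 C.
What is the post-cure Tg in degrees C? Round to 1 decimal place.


Tg_post = Tg_base + delta_Tg
= 105 + 31.4
= 136.4 C

136.4


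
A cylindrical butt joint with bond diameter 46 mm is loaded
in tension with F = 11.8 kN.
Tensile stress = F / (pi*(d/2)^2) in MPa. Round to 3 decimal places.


Area = pi * (46/2)^2 = 1661.9025 mm^2
Stress = 11.8*1000 / 1661.9025
= 7.100 MPa

7.100


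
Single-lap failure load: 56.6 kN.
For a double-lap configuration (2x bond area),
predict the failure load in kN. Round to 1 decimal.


Failure load = 56.6 * 2 = 113.2 kN

113.2


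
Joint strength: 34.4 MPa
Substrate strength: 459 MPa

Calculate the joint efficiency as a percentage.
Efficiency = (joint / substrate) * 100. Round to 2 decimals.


Efficiency = (34.4 / 459) * 100 = 7.49%

7.49


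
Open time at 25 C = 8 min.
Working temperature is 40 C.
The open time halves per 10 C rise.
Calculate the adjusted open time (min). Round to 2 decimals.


factor = 2^((40 - 25) / 10) = 2.8284
ot = 8 / 2.8284 = 2.83 min

2.83


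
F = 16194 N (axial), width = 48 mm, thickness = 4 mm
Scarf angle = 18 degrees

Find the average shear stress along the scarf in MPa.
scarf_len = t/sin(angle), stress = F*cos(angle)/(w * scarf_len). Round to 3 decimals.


scarf_len = 4/sin(18 deg) = 12.9443
cos(18 deg) = 0.951057
stress = 16194*0.951057/(48*12.9443) = 24.788 MPa

24.788


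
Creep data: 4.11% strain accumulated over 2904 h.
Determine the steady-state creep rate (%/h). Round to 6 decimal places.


Rate = 4.11 / 2904 = 0.001415 %/h

0.001415


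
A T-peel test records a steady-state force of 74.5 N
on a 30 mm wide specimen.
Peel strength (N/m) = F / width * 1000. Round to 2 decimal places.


Peel strength = 74.5 / 30 * 1000
= 2483.33 N/m

2483.33


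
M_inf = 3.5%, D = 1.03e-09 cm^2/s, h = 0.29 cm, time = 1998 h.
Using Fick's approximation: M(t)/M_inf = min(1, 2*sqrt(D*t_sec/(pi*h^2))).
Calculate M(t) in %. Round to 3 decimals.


t = 7192800 s
ratio = min(1, 2*sqrt(1.03e-09*7192800/(pi*0.0841)))
= 0.334907
M(t) = 3.5 * 0.334907 = 1.172%

1.172


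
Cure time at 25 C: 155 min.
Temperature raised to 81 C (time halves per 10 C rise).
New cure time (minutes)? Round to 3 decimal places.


Acceleration factor = 2^(56/10) = 48.5029
New time = 155 / 48.5029 = 3.196 min

3.196


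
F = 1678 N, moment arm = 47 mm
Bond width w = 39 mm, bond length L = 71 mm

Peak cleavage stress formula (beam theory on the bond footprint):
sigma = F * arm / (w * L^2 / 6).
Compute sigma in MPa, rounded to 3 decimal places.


sigma = (1678 * 47) / (39 * 5041 / 6)
= 78866 * 6 / 196599
= 473196 / 196599
= 2.407 MPa

2.407


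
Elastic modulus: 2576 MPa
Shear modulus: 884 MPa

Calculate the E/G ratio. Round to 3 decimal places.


E / G = 2576 / 884 = 2.914

2.914


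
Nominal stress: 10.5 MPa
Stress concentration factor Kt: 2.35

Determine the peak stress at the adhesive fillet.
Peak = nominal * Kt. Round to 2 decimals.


Peak stress = 10.5 * 2.35
= 24.68 MPa

24.68


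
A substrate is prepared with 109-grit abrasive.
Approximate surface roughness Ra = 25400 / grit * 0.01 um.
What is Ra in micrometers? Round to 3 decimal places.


Ra = 25400 / 109 * 0.01 = 2.330 um

2.330


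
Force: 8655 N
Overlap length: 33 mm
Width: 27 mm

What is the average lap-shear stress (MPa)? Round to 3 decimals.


Average shear stress = F / (overlap * width)
= 8655 / (33 * 27)
= 9.714 MPa

9.714


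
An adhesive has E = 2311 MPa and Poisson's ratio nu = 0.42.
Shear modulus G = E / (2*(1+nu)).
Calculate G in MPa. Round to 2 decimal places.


G = 2311 / (2*(1+0.42))
= 2311 / 2.84
= 813.73 MPa

813.73


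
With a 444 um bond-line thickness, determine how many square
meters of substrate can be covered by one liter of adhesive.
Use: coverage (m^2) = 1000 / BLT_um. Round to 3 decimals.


Coverage = 1000 / 444 = 2.252 m^2

2.252


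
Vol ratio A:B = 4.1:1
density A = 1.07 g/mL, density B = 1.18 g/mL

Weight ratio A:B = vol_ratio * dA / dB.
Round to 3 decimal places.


Weight ratio = 4.1 * 1.07 / 1.18
= 3.718

3.718


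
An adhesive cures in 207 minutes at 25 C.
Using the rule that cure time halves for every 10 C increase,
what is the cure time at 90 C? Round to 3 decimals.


Factor = 2^((90 - 25) / 10) = 90.5097
Cure time = 207 / 90.5097
= 2.287 minutes

2.287


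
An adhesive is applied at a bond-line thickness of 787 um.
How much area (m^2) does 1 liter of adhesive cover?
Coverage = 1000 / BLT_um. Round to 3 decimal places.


Coverage = 1000 / 787 = 1.271 m^2

1.271


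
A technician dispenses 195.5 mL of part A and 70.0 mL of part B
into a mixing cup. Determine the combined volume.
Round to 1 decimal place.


Combined volume = 195.5 + 70.0
= 265.5 mL

265.5


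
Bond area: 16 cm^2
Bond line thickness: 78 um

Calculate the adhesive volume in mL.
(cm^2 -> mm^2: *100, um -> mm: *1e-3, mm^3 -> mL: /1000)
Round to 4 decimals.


V = 16*100 * 78*1e-3 / 1000
= 0.1248 mL

0.1248


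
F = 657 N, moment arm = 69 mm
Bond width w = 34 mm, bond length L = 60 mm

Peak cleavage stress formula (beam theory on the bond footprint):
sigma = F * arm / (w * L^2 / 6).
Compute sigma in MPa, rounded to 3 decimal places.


sigma = (657 * 69) / (34 * 3600 / 6)
= 45333 * 6 / 122400
= 271998 / 122400
= 2.222 MPa

2.222


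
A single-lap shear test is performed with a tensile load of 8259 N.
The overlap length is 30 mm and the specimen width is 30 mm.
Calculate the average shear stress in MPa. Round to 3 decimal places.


Shear stress = F / (overlap * width)
= 8259 / (30 * 30)
= 8259 / 900
= 9.177 MPa

9.177


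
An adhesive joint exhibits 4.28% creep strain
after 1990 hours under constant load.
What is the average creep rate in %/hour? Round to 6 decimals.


Creep rate = strain / time
= 4.28 / 1990
= 0.002151 %/h

0.002151


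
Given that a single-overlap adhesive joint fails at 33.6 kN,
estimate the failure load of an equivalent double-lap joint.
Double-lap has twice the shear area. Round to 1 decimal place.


Double-lap factor = 2
Expected load = 33.6 * 2 = 67.2 kN

67.2


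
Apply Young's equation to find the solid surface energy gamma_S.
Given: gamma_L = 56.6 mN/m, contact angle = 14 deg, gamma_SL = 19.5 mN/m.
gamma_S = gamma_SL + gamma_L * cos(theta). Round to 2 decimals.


theta_rad = 14 * pi/180 = 0.244346
gamma_S = 19.5 + 56.6 * cos(0.244346)
= 74.42 mN/m

74.42


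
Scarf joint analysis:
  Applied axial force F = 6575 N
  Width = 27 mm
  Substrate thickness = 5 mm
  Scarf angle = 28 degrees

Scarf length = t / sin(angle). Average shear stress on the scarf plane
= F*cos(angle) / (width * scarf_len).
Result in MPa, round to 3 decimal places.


Scarf length = 5 / sin(28 deg) = 10.6503 mm
cos(28 deg) = 0.882948
Shear = 6575 * 0.882948 / (27 * 10.6503)
= 20.189 MPa

20.189


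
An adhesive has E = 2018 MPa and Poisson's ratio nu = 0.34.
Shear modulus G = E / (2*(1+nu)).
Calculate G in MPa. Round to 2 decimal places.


G = 2018 / (2*(1+0.34))
= 2018 / 2.68
= 752.99 MPa

752.99


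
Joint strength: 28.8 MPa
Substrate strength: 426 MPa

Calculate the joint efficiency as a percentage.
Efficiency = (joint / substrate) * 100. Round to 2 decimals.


Efficiency = (28.8 / 426) * 100 = 6.76%

6.76


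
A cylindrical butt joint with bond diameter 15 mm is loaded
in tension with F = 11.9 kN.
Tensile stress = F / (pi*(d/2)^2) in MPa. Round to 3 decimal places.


Area = pi * (15/2)^2 = 176.7146 mm^2
Stress = 11.9*1000 / 176.7146
= 67.340 MPa

67.340
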